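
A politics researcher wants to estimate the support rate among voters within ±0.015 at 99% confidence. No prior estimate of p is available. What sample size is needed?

Conservative approach: use p = 0.5 (maximizes p(1-p) = 0.25). n = z²(0.25)/E² = 2.576²×0.25/0.015² = 7373.1 → n = 7374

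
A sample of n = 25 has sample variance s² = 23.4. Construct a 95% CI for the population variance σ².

df = 24. χ²_{0.025} = 39.364, χ²_{0.975} = 12.401. CI for σ² = ((n-1)s²/χ²_{α/2}, (n-1)s²/χ²_{1-α/2}) = (24·23.4/39.364, 24·23.4/12.401) = (14.27, 45.29)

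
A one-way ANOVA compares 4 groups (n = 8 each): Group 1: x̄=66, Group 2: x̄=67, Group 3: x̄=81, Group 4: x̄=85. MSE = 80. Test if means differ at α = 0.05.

Grand mean = 74.75. SS_between = 2246.0, MS_between = 748.67. F = 9.358, F_crit ≈ 2.947. Reject H₀.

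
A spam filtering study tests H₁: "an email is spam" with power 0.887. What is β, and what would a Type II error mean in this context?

β = 1 - power = 1 - 0.887 = 0.113. A Type II error is failing to reject H₀ when H₀ is false (false negative) — here, failing to conclude that an email is spam when in fact it is true. Consequence: a spam email lands in the inbox.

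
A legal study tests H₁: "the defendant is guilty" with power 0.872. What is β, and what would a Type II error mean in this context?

β = 1 - power = 1 - 0.872 = 0.128. A Type II error is failing to reject H₀ when H₀ is false (false negative) — here, failing to conclude that the defendant is guilty when in fact it is true. Consequence: acquitting a guilty person.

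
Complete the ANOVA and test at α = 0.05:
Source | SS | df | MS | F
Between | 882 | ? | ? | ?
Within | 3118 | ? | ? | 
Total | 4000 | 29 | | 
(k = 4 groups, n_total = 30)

df_between = 3, df_within = 26. MS_between = 294.0, MS_within = 119.92. F = 2.452, F_crit ≈ 2.975. Fail to reject H₀.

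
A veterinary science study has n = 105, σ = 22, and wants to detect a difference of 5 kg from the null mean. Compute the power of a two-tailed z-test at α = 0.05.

SE = σ/√n = 22/√105 = 2.147. Non-centrality λ = d/SE = 5/2.147 = 2.329. Power ≈ Φ(λ - z_{α/2}) = Φ(2.329 - 1.96) = Φ(0.369) = 0.644.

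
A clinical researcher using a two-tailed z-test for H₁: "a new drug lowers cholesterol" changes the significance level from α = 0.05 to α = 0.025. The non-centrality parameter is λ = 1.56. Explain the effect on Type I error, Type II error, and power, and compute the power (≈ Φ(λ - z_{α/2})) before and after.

Decreasing α from 0.05 to 0.025:
• Type I error rate decreases (α is the Type I rate by definition).
• Critical value moves from z_{α/2} = 1.96 to 2.241, so power = Φ(λ - z_{α/2}) goes from Φ(1.56 - 1.96) = 0.345 to Φ(1.56 - 2.241) = 0.248.
• Type II error rate β = 1 - power therefore increases (0.655 → 0.752).
Appropriate when false positives are costly — here, approving an ineffective drug — patients take a useless medication and may skip effective alternatives.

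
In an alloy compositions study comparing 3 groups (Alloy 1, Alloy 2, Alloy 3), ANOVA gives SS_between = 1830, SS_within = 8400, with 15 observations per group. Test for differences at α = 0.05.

df_between = 2, df_within = 42. F = MS_between/MS_within = 915.0/200.0 = 4.575. F_crit ≈ 3.22. Reject H₀. At least one mean differs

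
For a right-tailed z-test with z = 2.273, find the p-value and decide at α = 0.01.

p = P(Z > 2.273) = 1 - Φ(2.273) ≈ 0.0115. Since p ≥ 0.01, fail to reject H₀ (not significant) at α = 0.01.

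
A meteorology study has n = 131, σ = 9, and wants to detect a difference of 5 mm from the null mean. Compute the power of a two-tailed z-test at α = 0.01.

SE = σ/√n = 9/√131 = 0.786. Non-centrality λ = d/SE = 5/0.786 = 6.359. Power ≈ Φ(λ - z_{α/2}) = Φ(6.359 - 2.576) = Φ(3.783) = 1.0.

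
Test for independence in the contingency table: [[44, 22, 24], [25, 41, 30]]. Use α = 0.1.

χ² = 11.447. df = 2, critical = 4.605. Reject H₀. Variables are dependent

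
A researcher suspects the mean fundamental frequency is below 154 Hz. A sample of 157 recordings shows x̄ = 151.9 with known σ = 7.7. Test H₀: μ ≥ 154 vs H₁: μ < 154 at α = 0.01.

z = -3.417. Critical value: -2.33. Reject H₀.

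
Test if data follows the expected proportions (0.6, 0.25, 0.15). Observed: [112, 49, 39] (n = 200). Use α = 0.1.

Expected: [120.0, 50.0, 30.0]. χ² = 3.253. df = 2, critical = 4.605. Fail to reject H₀.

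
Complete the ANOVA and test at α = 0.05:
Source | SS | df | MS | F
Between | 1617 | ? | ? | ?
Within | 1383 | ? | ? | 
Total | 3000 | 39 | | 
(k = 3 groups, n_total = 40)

df_between = 2, df_within = 37. MS_between = 808.5, MS_within = 37.38. F = 21.63, F_crit ≈ 3.252. Reject H₀.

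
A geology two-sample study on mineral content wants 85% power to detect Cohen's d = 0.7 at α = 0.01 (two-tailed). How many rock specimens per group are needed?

z_{α/2} = 2.576, z_β = Φ⁻¹(0.85) = 1.036. For medium effect (d = 0.7): n per group = 2(z_{α/2} + z_β)²/d² = 2(2.576 + 1.036)²/0.7² = 53.3 → 54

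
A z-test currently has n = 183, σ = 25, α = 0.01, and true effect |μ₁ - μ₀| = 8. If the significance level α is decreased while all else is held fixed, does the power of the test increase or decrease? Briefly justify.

Power decreases: a smaller α raises the critical value, so less of the H₁ sampling distribution falls in the rejection region.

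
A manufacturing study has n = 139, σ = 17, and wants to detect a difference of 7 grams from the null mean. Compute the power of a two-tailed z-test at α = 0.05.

SE = σ/√n = 17/√139 = 1.442. Non-centrality λ = d/SE = 7/1.442 = 4.855. Power ≈ Φ(λ - z_{α/2}) = Φ(4.855 - 1.96) = Φ(2.895) = 0.998.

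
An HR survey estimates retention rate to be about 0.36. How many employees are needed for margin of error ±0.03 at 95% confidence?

n = z²p(1-p)/E² = 1.96²×0.36×0.64/0.03² = 983.4 → n = 984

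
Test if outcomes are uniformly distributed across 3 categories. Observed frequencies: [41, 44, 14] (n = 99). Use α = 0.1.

Expected = 33 each. χ² = Σ(O-E)²/E = 16.545. df = 2, critical value = 4.605. Reject H₀.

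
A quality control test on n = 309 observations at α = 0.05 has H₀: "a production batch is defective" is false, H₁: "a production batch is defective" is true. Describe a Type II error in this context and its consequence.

Type II error: failing to reject H₀ when it is false — concluding that a production batch is defective is not supported when in fact it is. Consequence: shipping a defective batch — faulty products reach customers.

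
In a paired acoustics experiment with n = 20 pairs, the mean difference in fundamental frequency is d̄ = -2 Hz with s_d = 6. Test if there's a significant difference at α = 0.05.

t = d̄/(s_d/√n) = -2/(6/√20) = -1.491. df = 19, critical t = ±2.093. Fail to reject H₀.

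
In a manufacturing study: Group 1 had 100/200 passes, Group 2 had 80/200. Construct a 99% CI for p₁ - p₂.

p̂₁ = 0.5, p̂₂ = 0.4. Difference = 0.1. CI = (-0.028, 0.228)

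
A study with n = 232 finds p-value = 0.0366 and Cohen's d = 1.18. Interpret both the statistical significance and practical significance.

Statistically significant (p = 0.0366 < 0.05). Cohen's d = 1.18 indicates a large effect size. Both statistical and practical significance should be considered.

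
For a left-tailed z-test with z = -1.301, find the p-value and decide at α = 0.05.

p = P(Z < -1.301) = Φ(-1.301) ≈ 0.0966. Since p ≥ 0.05, fail to reject H₀ (not significant) at α = 0.05.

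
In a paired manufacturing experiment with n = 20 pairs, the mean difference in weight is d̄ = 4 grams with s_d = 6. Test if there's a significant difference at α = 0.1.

t = d̄/(s_d/√n) = 4/(6/√20) = 2.981. df = 19, critical t = ±1.729. Reject H₀.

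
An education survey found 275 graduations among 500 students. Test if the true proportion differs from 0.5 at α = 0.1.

p̂ = 0.55, p₀ = 0.5. z = (p̂ - p₀)/√(p₀(1-p₀)/n) = 2.236. Critical: ±1.645. Reject H₀.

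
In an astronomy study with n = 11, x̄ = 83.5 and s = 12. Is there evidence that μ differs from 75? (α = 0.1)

t = (x̄ - μ₀)/(s/√n) = (83.5 - 75)/(12/√11) = 2.349. df = 10, critical t = ±1.812. Reject H₀.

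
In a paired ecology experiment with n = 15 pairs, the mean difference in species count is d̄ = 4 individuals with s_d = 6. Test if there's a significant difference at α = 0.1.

t = d̄/(s_d/√n) = 4/(6/√15) = 2.582. df = 14, critical t = ±1.761. Reject H₀.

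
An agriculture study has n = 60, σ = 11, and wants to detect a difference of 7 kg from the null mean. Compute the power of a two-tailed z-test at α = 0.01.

SE = σ/√n = 11/√60 = 1.42. Non-centrality λ = d/SE = 7/1.42 = 4.929. Power ≈ Φ(λ - z_{α/2}) = Φ(4.929 - 2.576) = Φ(2.353) = 0.991.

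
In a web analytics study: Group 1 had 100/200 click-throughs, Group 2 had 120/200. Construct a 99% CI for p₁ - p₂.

p̂₁ = 0.5, p̂₂ = 0.6. Difference = -0.1. CI = (-0.228, 0.028)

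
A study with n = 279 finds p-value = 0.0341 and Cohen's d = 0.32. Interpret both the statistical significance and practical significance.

Statistically significant (p = 0.0341 < 0.05). Cohen's d = 0.32 indicates a small effect size. Both statistical and practical significance should be considered.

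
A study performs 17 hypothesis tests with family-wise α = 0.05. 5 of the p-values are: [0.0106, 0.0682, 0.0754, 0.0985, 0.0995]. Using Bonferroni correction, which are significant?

Bonferroni α = 0.05/17 = 0.00294. None of the given p-values are significant.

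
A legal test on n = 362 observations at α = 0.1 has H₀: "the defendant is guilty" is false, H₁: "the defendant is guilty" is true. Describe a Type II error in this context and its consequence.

Type II error: failing to reject H₀ when it is false — concluding that the defendant is guilty is not supported when in fact it is. Consequence: acquitting a guilty person.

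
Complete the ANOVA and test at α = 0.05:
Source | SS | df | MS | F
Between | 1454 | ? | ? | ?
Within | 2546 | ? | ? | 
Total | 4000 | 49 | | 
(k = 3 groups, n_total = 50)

df_between = 2, df_within = 47. MS_between = 727.0, MS_within = 54.17. F = 13.421, F_crit ≈ 3.195. Reject H₀.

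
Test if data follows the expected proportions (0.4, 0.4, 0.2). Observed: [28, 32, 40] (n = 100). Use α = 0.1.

Expected: [40.0, 40.0, 20.0]. χ² = 25.2. df = 2, critical = 4.605. Reject H₀.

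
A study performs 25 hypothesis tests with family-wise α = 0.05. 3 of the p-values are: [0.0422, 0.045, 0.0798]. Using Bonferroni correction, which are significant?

Bonferroni α = 0.05/25 = 0.002. None of the given p-values are significant.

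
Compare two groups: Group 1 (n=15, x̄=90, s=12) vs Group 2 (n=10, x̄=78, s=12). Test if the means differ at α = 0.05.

Pooled sp = 12.0. t = 2.449, df = 23. Critical t = ±2.069. Reject H₀.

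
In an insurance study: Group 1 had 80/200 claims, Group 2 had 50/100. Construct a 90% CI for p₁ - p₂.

p̂₁ = 0.4, p̂₂ = 0.5. Difference = -0.1. CI = (-0.2, 0.0)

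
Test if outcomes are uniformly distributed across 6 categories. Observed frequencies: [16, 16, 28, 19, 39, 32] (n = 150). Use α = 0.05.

Expected = 25 each. χ² = Σ(O-E)²/E = 18.08. df = 5, critical value = 11.07. Reject H₀.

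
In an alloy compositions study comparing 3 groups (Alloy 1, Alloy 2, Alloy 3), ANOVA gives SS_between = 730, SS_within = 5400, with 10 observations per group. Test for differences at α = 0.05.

df_between = 2, df_within = 27. F = MS_between/MS_within = 365.0/200.0 = 1.825. F_crit ≈ 3.354. Fail to reject H₀.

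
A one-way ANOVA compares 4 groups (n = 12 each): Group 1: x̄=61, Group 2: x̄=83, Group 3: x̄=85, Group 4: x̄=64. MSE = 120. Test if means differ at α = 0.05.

Grand mean = 73.25. SS_between = 5625.0, MS_between = 1875.0. F = 15.625, F_crit ≈ 2.816. Reject H₀.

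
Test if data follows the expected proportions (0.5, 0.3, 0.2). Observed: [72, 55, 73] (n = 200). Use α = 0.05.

Expected: [100.0, 60.0, 40.0]. χ² = 35.482. df = 2, critical = 5.991. Reject H₀.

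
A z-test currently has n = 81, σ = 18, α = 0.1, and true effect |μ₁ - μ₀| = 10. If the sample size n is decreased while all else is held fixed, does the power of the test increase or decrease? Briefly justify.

Power decreases: a smaller n inflates the standard error σ/√n, pulling the sampling distribution under H₁ back toward the critical value.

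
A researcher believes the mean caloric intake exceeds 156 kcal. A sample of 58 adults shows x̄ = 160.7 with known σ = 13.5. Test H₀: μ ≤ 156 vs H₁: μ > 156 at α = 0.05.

z = 2.651. Critical value: 1.645. Reject H₀.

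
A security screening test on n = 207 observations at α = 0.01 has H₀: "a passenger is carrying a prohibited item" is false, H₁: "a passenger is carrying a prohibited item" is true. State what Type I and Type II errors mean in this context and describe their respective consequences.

Type I (false positive): concluding that a passenger is carrying a prohibited item when it is not — detaining an innocent passenger — delay and inconvenience. Type II (false negative): failing to conclude that a passenger is carrying a prohibited item when it is — letting a prohibited item through — security breach. Which is costlier depends on domain priorities and is a judgement call rather than a statistical fact.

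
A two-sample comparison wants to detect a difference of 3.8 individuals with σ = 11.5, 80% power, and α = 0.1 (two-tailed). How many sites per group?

n per group = 2(z_α/2 + z_β)²σ²/d² = 2×(1.645 + 0.84)²×11.5²/3.8² = 113.1 → n = 114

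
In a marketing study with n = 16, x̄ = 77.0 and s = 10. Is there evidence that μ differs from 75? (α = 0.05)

t = (x̄ - μ₀)/(s/√n) = (77.0 - 75)/(10/√16) = 0.8. df = 15, critical t = ±2.131. Fail to reject H₀.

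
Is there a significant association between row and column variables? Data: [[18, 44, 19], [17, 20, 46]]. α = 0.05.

χ² = 20.223. df = 2, critical = 5.991. Reject H₀. Variables are dependent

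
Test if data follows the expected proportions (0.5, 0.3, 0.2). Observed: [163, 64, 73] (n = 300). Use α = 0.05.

Expected: [150.0, 90.0, 60.0]. χ² = 11.454. df = 2, critical = 5.991. Reject H₀.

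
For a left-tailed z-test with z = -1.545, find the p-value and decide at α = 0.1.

p = P(Z < -1.545) = Φ(-1.545) ≈ 0.0612. Since p < 0.1, reject H₀ (significant) at α = 0.1.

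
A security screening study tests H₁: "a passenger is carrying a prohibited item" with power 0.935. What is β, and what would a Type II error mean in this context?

β = 1 - power = 1 - 0.935 = 0.065. A Type II error is failing to reject H₀ when H₀ is false (false negative) — here, failing to conclude that a passenger is carrying a prohibited item when in fact it is true. Consequence: letting a prohibited item through — security breach.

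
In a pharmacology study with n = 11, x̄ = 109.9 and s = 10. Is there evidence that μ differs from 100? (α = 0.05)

t = (x̄ - μ₀)/(s/√n) = (109.9 - 100)/(10/√11) = 3.283. df = 10, critical t = ±2.228. Reject H₀.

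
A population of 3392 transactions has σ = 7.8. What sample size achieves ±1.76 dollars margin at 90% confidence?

Without FPC: n₀ = (1.645×7.8/1.76)² = 53.149. With FPC: n = n₀N/(n₀+N-1) = 52.3 → n = 53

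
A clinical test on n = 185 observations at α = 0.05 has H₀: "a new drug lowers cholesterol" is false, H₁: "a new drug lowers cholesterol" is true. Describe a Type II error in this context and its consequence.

Type II error: failing to reject H₀ when it is false — concluding that a new drug lowers cholesterol is not supported when in fact it is. Consequence: shelving an effective drug — patients miss out on a treatment that would have helped.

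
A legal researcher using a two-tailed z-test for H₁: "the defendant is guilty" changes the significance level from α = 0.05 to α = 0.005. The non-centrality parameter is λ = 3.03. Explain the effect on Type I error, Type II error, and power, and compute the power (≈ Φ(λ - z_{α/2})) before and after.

Decreasing α from 0.05 to 0.005:
• Type I error rate decreases (α is the Type I rate by definition).
• Critical value moves from z_{α/2} = 1.96 to 2.807, so power = Φ(λ - z_{α/2}) goes from Φ(3.03 - 1.96) = 0.858 to Φ(3.03 - 2.807) = 0.588.
• Type II error rate β = 1 - power therefore increases (0.142 → 0.412).
Appropriate when false positives are costly — here, convicting an innocent person.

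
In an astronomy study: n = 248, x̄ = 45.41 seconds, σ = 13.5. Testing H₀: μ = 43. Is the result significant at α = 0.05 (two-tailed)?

z = (45.41 - 43)/(13.5/√248) = 2.811. Since |z| > 1.96, significant at α = 0.05.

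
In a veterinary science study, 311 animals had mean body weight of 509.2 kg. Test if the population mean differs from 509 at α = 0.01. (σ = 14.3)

z = (x̄ - μ₀)/(σ/√n) = (509.2 - 509)/(14.3/√311) = 0.247. Critical value: ±2.576. Since |0.247| ≤ 2.576, Fail to reject H₀.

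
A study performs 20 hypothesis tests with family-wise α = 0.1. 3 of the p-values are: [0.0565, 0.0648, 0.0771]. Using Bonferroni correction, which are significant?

Bonferroni α = 0.1/20 = 0.005. None of the given p-values are significant.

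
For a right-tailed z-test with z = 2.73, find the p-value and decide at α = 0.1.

p = P(Z > 2.73) = 1 - Φ(2.73) ≈ 0.0032. Since p < 0.1, reject H₀ (significant) at α = 0.1.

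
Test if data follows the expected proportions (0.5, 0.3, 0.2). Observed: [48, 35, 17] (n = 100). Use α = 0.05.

Expected: [50.0, 30.0, 20.0]. χ² = 1.363. df = 2, critical = 5.991. Fail to reject H₀.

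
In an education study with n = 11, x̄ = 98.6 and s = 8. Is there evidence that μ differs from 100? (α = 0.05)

t = (x̄ - μ₀)/(s/√n) = (98.6 - 100)/(8/√11) = -0.58. df = 10, critical t = ±2.228. Fail to reject H₀.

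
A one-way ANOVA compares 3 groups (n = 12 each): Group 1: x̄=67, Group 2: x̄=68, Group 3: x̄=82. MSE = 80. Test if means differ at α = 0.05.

Grand mean = 72.33. SS_between = 1688.0, MS_between = 844.0. F = 10.55, F_crit ≈ 3.285. Reject H₀.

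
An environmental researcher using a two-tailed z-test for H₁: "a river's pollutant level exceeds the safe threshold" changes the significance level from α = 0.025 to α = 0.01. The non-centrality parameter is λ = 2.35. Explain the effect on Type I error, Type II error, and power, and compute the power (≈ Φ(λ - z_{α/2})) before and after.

Decreasing α from 0.025 to 0.01:
• Type I error rate decreases (α is the Type I rate by definition).
• Critical value moves from z_{α/2} = 2.241 to 2.576, so power = Φ(λ - z_{α/2}) goes from Φ(2.35 - 2.241) = 0.543 to Φ(2.35 - 2.576) = 0.411.
• Type II error rate β = 1 - power therefore increases (0.457 → 0.589).
Appropriate when false positives are costly — here, shutting down a compliant factory unnecessarily.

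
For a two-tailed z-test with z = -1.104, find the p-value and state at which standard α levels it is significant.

p = 2·P(Z > |-1.104|) = 2·(1 - Φ(1.104)) ≈ 0.2696. Not significant at any standard level.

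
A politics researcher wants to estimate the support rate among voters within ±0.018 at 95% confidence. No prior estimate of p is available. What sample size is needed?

Conservative approach: use p = 0.5 (maximizes p(1-p) = 0.25). n = z²(0.25)/E² = 1.96²×0.25/0.018² = 2964.2 → n = 2965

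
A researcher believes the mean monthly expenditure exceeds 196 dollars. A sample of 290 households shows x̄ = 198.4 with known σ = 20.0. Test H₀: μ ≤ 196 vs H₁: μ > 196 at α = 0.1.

z = 2.044. Critical value: 1.28. Reject H₀.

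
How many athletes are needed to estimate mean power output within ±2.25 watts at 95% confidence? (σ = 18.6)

n = (z*σ/E)² = (1.96×18.6/2.25)² = 262.5 → n = 263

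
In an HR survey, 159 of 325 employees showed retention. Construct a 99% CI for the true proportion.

p̂ = 0.489. CI = p̂ ± z*√(p̂(1-p̂)/n) = (0.418, 0.561)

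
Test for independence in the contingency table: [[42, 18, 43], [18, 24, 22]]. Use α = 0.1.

χ² = 8.603. df = 2, critical = 4.605. Reject H₀. Variables are dependent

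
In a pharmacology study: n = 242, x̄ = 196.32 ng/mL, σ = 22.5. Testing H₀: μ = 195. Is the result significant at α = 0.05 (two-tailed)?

z = (196.32 - 195)/(22.5/√242) = 0.913. Since |z| ≤ 1.96, not significant at α = 0.05.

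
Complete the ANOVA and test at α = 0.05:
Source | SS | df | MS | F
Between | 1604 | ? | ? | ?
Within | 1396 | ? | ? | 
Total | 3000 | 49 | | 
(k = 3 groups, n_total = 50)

df_between = 2, df_within = 47. MS_between = 802.0, MS_within = 29.7. F = 27.001, F_crit ≈ 3.195. Reject H₀.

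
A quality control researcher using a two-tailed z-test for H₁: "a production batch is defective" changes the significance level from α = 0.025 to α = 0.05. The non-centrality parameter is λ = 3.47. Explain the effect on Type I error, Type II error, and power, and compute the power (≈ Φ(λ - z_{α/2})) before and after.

Increasing α from 0.025 to 0.05:
• Type I error rate increases (α is the Type I rate by definition).
• Critical value moves from z_{α/2} = 2.241 to 1.96, so power = Φ(λ - z_{α/2}) goes from Φ(3.47 - 2.241) = 0.89 to Φ(3.47 - 1.96) = 0.934.
• Type II error rate β = 1 - power therefore decreases (0.11 → 0.066).
Appropriate when false negatives are costly — here, shipping a defective batch — faulty products reach customers.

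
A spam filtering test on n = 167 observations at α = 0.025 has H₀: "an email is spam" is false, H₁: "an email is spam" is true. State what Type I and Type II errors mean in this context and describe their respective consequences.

Type I (false positive): concluding that an email is spam when it is not — a legitimate email is sent to the spam folder and the user misses it. Type II (false negative): failing to conclude that an email is spam when it is — a spam email lands in the inbox. Which is costlier depends on domain priorities and is a judgement call rather than a statistical fact.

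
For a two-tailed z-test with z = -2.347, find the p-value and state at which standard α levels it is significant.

p = 2·P(Z > |-2.347|) = 2·(1 - Φ(2.347)) ≈ 0.0189. Significant at α = 0.1; Significant at α = 0.05.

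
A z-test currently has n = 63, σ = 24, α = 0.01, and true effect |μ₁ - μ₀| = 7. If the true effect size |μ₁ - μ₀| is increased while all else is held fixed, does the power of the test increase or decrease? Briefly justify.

Power increases: a larger true effect increases the non-centrality λ = |μ₁ - μ₀|/(σ/√n).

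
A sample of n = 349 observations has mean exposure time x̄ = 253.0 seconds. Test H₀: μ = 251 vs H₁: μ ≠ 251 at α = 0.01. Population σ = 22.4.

z = (x̄ - μ₀)/(σ/√n) = (253.0 - 251)/(22.4/√349) = 1.668. Critical value: ±2.576. Since |1.668| ≤ 2.576, Fail to reject H₀.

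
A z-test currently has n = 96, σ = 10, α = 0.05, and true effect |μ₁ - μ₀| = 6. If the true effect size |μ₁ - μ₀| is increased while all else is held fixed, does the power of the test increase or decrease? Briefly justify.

Power increases: a larger true effect increases the non-centrality λ = |μ₁ - μ₀|/(σ/√n).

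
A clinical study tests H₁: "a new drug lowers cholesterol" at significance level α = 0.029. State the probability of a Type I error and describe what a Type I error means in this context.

P(Type I error) = α = 0.029. A Type I error is rejecting H₀ when H₀ is actually true (false positive) — here, concluding that a new drug lowers cholesterol when in fact this is not the case. Consequence: approving an ineffective drug — patients take a useless medication and may skip effective alternatives.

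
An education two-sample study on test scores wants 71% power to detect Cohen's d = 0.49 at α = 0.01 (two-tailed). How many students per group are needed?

z_{α/2} = 2.576, z_β = Φ⁻¹(0.71) = 0.553. For small effect (d = 0.49): n per group = 2(z_{α/2} + z_β)²/d² = 2(2.576 + 0.553)²/0.49² = 81.6 → 82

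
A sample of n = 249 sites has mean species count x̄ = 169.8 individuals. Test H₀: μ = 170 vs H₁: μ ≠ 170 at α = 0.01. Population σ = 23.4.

z = (x̄ - μ₀)/(σ/√n) = (169.8 - 170)/(23.4/√249) = -0.135. Critical value: ±2.576. Since |-0.135| ≤ 2.576, Fail to reject H₀.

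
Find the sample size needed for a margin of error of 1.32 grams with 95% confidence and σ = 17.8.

n = (z*σ/E)² = (1.96×17.8/1.32)² = 698.6 → n = 699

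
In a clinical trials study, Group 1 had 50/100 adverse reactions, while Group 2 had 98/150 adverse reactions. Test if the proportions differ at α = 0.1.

p̂₁ = 0.5, p̂₂ = 0.653, pooled p̂ = 0.592. z = -2.417. Critical: ±1.645. Reject H₀.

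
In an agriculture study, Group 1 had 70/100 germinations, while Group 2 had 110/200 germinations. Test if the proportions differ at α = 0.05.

p̂₁ = 0.7, p̂₂ = 0.55, pooled p̂ = 0.6. z = 2.5. Critical: ±1.96. Reject H₀.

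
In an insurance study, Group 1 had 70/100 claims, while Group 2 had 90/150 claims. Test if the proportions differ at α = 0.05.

p̂₁ = 0.7, p̂₂ = 0.6, pooled p̂ = 0.64. z = 1.614. Critical: ±1.96. Fail to reject H₀.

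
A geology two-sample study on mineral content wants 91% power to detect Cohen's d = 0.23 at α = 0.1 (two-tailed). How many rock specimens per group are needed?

z_{α/2} = 1.645, z_β = Φ⁻¹(0.91) = 1.341. For small effect (d = 0.23): n per group = 2(z_{α/2} + z_β)²/d² = 2(1.645 + 1.341)²/0.23² = 337.1 → 338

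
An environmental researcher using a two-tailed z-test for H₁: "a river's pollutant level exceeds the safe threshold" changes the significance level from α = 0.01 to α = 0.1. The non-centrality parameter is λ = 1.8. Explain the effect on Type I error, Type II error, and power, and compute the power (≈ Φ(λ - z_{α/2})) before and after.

Increasing α from 0.01 to 0.1:
• Type I error rate increases (α is the Type I rate by definition).
• Critical value moves from z_{α/2} = 2.576 to 1.645, so power = Φ(λ - z_{α/2}) goes from Φ(1.8 - 2.576) = 0.219 to Φ(1.8 - 1.645) = 0.562.
• Type II error rate β = 1 - power therefore decreases (0.781 → 0.438).
Appropriate when false negatives are costly — here, allowing unsafe pollution to continue.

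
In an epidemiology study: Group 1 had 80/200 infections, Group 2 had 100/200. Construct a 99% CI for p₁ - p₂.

p̂₁ = 0.4, p̂₂ = 0.5. Difference = -0.1. CI = (-0.228, 0.028)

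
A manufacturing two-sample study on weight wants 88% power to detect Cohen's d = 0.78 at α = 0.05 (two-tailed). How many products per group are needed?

z_{α/2} = 1.96, z_β = Φ⁻¹(0.88) = 1.175. For medium effect (d = 0.78): n per group = 2(z_{α/2} + z_β)²/d² = 2(1.96 + 1.175)²/0.78² = 32.3 → 33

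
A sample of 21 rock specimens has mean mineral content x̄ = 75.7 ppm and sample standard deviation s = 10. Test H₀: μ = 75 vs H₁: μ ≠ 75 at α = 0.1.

t = (x̄ - μ₀)/(s/√n) = (75.7 - 75)/(10/√21) = 0.321. df = 20, critical t = ±1.725. Fail to reject H₀.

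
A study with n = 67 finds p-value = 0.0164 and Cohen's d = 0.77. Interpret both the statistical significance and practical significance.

Statistically significant (p = 0.0164 < 0.05). Cohen's d = 0.77 indicates a medium effect size. Both statistical and practical significance should be considered.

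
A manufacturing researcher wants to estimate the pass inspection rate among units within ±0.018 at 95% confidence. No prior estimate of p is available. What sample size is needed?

Conservative approach: use p = 0.5 (maximizes p(1-p) = 0.25). n = z²(0.25)/E² = 1.96²×0.25/0.018² = 2964.2 → n = 2965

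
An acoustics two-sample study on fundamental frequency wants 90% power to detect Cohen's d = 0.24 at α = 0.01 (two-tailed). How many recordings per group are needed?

z_{α/2} = 2.576, z_β = Φ⁻¹(0.9) = 1.282. For small effect (d = 0.24): n per group = 2(z_{α/2} + z_β)²/d² = 2(2.576 + 1.282)²/0.24² = 516.8 → 517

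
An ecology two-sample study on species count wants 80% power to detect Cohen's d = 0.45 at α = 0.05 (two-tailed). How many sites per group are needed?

z_{α/2} = 1.96, z_β = Φ⁻¹(0.8) = 0.842. For small effect (d = 0.45): n per group = 2(z_{α/2} + z_β)²/d² = 2(1.96 + 0.842)²/0.45² = 77.5 → 78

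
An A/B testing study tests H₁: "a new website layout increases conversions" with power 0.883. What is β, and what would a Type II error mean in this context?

β = 1 - power = 1 - 0.883 = 0.117. A Type II error is failing to reject H₀ when H₀ is false (false negative) — here, failing to conclude that a new website layout increases conversions when in fact it is true. Consequence: discarding a layout that would have improved conversions — lost revenue.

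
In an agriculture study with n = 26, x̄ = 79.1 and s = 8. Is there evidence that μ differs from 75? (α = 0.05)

t = (x̄ - μ₀)/(s/√n) = (79.1 - 75)/(8/√26) = 2.613. df = 25, critical t = ±2.06. Reject H₀.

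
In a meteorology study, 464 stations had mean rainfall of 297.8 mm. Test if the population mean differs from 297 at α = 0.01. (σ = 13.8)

z = (x̄ - μ₀)/(σ/√n) = (297.8 - 297)/(13.8/√464) = 1.249. Critical value: ±2.576. Since |1.249| ≤ 2.576, Fail to reject H₀.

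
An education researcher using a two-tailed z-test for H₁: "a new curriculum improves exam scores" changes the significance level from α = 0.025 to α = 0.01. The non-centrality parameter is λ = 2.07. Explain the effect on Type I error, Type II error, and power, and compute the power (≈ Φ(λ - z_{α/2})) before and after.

Decreasing α from 0.025 to 0.01:
• Type I error rate decreases (α is the Type I rate by definition).
• Critical value moves from z_{α/2} = 2.241 to 2.576, so power = Φ(λ - z_{α/2}) goes from Φ(2.07 - 2.241) = 0.432 to Φ(2.07 - 2.576) = 0.306.
• Type II error rate β = 1 - power therefore increases (0.568 → 0.694).
Appropriate when false positives are costly — here, adopting a curriculum that gives no real benefit — disruption for nothing.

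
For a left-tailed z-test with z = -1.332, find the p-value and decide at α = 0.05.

p = P(Z < -1.332) = Φ(-1.332) ≈ 0.0914. Since p ≥ 0.05, fail to reject H₀ (not significant) at α = 0.05.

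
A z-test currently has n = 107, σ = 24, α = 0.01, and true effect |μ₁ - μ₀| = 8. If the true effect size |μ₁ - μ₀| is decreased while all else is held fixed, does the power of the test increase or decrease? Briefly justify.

Power decreases: a smaller true effect decreases the non-centrality λ = |μ₁ - μ₀|/(σ/√n).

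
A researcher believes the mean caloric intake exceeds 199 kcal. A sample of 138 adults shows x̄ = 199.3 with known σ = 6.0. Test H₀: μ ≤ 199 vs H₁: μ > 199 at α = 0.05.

z = 0.587. Critical value: 1.645. Fail to reject H₀.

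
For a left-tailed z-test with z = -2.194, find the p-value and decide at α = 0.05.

p = P(Z < -2.194) = Φ(-2.194) ≈ 0.0141. Since p < 0.05, reject H₀ (significant) at α = 0.05.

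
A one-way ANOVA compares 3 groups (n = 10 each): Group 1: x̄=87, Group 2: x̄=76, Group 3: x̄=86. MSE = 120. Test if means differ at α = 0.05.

Grand mean = 83.0. SS_between = 740.0, MS_between = 370.0. F = 3.083, F_crit ≈ 3.354. Fail to reject H₀.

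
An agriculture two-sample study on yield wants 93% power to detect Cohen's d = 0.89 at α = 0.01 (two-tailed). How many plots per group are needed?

z_{α/2} = 2.576, z_β = Φ⁻¹(0.93) = 1.476. For large effect (d = 0.89): n per group = 2(z_{α/2} + z_β)²/d² = 2(2.576 + 1.476)²/0.89² = 41.5 → 42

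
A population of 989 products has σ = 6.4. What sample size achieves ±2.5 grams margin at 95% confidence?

Without FPC: n₀ = (1.96×6.4/2.5)² = 25.176. With FPC: n = n₀N/(n₀+N-1) = 24.6 → n = 25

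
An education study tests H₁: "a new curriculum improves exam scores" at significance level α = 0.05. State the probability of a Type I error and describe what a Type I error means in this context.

P(Type I error) = α = 0.05. A Type I error is rejecting H₀ when H₀ is actually true (false positive) — here, concluding that a new curriculum improves exam scores when in fact this is not the case. Consequence: adopting a curriculum that gives no real benefit — disruption for nothing.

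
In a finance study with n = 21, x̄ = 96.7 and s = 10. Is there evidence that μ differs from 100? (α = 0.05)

t = (x̄ - μ₀)/(s/√n) = (96.7 - 100)/(10/√21) = -1.512. df = 20, critical t = ±2.086. Fail to reject H₀.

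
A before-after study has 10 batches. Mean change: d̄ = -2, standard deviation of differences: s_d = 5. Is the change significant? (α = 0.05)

t = d̄/(s_d/√n) = -2/(5/√10) = -1.265. df = 9, critical t = ±2.262. Fail to reject H₀.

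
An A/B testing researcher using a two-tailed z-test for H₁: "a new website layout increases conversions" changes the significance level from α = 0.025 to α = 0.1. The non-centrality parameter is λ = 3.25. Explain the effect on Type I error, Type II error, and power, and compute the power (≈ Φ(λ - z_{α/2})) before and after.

Increasing α from 0.025 to 0.1:
• Type I error rate increases (α is the Type I rate by definition).
• Critical value moves from z_{α/2} = 2.241 to 1.645, so power = Φ(λ - z_{α/2}) goes from Φ(3.25 - 2.241) = 0.844 to Φ(3.25 - 1.645) = 0.946.
• Type II error rate β = 1 - power therefore decreases (0.156 → 0.054).
Appropriate when false negatives are costly — here, discarding a layout that would have improved conversions — lost revenue.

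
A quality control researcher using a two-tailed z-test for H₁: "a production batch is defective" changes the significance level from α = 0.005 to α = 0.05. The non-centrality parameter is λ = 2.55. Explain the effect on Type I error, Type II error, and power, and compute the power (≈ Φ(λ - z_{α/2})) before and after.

Increasing α from 0.005 to 0.05:
• Type I error rate increases (α is the Type I rate by definition).
• Critical value moves from z_{α/2} = 2.807 to 1.96, so power = Φ(λ - z_{α/2}) goes from Φ(2.55 - 2.807) = 0.399 to Φ(2.55 - 1.96) = 0.722.
• Type II error rate β = 1 - power therefore decreases (0.601 → 0.278).
Appropriate when false negatives are costly — here, shipping a defective batch — faulty products reach customers.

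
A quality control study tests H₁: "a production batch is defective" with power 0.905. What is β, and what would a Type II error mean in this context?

β = 1 - power = 1 - 0.905 = 0.095. A Type II error is failing to reject H₀ when H₀ is false (false negative) — here, failing to conclude that a production batch is defective when in fact it is true. Consequence: shipping a defective batch — faulty products reach customers.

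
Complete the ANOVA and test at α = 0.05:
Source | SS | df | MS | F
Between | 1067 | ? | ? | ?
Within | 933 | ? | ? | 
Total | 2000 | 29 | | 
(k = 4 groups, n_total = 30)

df_between = 3, df_within = 26. MS_between = 355.67, MS_within = 35.88. F = 9.911, F_crit ≈ 2.975. Reject H₀.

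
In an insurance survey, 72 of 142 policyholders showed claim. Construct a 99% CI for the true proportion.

p̂ = 0.507. CI = p̂ ± z*√(p̂(1-p̂)/n) = (0.399, 0.615)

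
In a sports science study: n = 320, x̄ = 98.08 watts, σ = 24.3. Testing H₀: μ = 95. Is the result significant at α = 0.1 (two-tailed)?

z = (98.08 - 95)/(24.3/√320) = 2.267. Since |z| > 1.645, significant at α = 0.1.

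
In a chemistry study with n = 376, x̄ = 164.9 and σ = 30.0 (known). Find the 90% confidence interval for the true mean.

CI = x̄ ± z*(σ/√n) = 164.9 ± 1.645(30.0/√376) = 164.9 ± 2.55 = (162.35, 167.45)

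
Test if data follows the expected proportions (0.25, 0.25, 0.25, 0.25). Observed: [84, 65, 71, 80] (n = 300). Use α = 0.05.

Expected: [75.0, 75.0, 75.0, 75.0]. χ² = 2.96. df = 3, critical = 7.815. Fail to reject H₀.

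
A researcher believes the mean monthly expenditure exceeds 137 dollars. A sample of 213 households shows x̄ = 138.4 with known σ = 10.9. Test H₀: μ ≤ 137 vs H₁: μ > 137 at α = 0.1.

z = 1.875. Critical value: 1.28. Reject H₀.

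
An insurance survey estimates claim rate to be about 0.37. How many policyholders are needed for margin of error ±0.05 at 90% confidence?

n = z²p(1-p)/E² = 1.645²×0.37×0.63/0.05² = 252.3 → n = 253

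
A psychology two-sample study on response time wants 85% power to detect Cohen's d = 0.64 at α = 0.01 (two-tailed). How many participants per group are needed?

z_{α/2} = 2.576, z_β = Φ⁻¹(0.85) = 1.036. For medium effect (d = 0.64): n per group = 2(z_{α/2} + z_β)²/d² = 2(2.576 + 1.036)²/0.64² = 63.7 → 64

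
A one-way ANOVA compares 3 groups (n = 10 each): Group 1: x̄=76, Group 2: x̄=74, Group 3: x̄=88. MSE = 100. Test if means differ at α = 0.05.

Grand mean = 79.33. SS_between = 1146.67, MS_between = 573.33. F = 5.733, F_crit ≈ 3.354. Reject H₀.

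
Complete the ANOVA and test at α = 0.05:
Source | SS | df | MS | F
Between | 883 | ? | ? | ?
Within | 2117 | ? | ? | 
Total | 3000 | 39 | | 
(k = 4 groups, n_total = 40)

df_between = 3, df_within = 36. MS_between = 294.33, MS_within = 58.81. F = 5.005, F_crit ≈ 2.866. Reject H₀.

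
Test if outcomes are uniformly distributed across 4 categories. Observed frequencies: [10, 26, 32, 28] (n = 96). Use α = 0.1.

Expected = 24 each. χ² = Σ(O-E)²/E = 11.667. df = 3, critical value = 6.251. Reject H₀.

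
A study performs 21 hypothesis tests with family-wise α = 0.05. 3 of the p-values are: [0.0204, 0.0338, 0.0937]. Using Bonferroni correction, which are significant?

Bonferroni α = 0.05/21 = 0.00238. None of the given p-values are significant.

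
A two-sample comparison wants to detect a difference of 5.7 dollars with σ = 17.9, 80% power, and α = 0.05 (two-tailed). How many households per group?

n per group = 2(z_α/2 + z_β)²σ²/d² = 2×(1.96 + 0.84)²×17.9²/5.7² = 154.6 → n = 155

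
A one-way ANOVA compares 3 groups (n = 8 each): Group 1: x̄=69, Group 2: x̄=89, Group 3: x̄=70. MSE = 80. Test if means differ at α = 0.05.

Grand mean = 76.0. SS_between = 2032.0, MS_between = 1016.0. F = 12.7, F_crit ≈ 3.467. Reject H₀.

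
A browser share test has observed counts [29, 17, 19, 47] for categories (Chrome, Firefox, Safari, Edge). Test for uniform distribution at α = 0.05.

Expected = 28 each. χ² = Σ(O-E)²/E = 20.143. df = 3, critical value = 7.815. Reject H₀.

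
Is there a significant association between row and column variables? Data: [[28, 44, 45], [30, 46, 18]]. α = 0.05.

χ² = 9.288. df = 2, critical = 5.991. Reject H₀. Variables are dependent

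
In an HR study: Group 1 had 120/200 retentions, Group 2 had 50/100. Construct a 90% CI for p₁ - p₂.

p̂₁ = 0.6, p̂₂ = 0.5. Difference = 0.1. CI = (-0.0, 0.2)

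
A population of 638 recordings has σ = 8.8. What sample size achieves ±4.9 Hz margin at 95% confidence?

Without FPC: n₀ = (1.96×8.8/4.9)² = 12.39. With FPC: n = n₀N/(n₀+N-1) = 12.2 → n = 13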